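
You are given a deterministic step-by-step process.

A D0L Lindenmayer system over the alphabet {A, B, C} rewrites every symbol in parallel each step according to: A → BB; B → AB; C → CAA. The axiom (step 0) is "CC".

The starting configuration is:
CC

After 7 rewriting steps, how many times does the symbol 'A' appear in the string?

t=0: CC
t=1: CAACAA
t=2: CAABBBBCAABBBB
t=3: CAABBBBABABABABCAABBBBABABABAB
t=4: CAABBBBABABABABBBABBBABBBABBBABCAABBBBABABABABBBABBBABBBABBBAB
t=5: CAABBBBABABABABBBABBBABBBABBBABABABBBABABABBBABABABBBABABA…BBABABABABBBABBBABBBABBBABABABBBABABABBBABABABBBABABABBBAB  (len 126)
t=6: CAABBBBABABABABBBABBBABBBABBBABABABBBABABABBBABABABBBABABA…ABABABBBABBBABBBABABABBBABBBABBBABABABBBABBBABBBABABABBBAB  (len 254)
t=7: CAABBBBABABABABBBABBBABBBABBBABABABBBABABABBBABABABBBABABA…ABABABBBABBBABBBABABABBBABABABBBABABABBBABBBABBBABABABBBAB  (len 510)

172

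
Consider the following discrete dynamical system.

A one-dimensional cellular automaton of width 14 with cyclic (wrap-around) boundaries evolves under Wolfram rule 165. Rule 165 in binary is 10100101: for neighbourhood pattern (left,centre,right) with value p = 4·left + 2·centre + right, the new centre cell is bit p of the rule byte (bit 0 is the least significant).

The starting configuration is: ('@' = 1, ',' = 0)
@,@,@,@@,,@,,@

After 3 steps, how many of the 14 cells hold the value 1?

step 0: @,@,@,@@,,@,,@
step 1: ,@@@@@,,,,@,,,
step 2: ,,@@@,,@@,@,@@
step 3: ,,,@,,,,,@@@,,

4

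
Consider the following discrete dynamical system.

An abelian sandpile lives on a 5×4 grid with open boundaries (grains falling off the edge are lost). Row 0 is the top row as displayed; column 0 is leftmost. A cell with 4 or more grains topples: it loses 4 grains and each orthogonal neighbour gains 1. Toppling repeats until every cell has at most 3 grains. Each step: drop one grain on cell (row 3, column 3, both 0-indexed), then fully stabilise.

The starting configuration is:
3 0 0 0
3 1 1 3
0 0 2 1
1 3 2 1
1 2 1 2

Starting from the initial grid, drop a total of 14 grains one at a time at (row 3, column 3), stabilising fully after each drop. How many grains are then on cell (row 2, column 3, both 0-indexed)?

t=0: 3 0 0 0
3 1 1 3
0 0 2 1
1 3 2 1
1 2 1 2
t=1: 3 0 0 0
3 1 1 3
0 0 2 1
1 3 2 2
1 2 1 2
t=2: 3 0 0 0
3 1 1 3
0 0 2 1
1 3 2 3
1 2 1 2
t=3: 3 0 0 0
3 1 1 3
0 0 2 2
1 3 3 0
1 2 1 3
t=4: 3 0 0 0
3 1 1 3
0 0 2 2
1 3 3 1
1 2 1 3
t=5: 3 0 0 0
3 1 1 3
0 0 2 2
1 3 3 2
1 2 1 3
t=6: 3 0 0 0
3 1 1 3
0 0 2 2
1 3 3 3
1 2 1 3
t=7: 3 0 0 0
3 1 1 3
0 1 3 3
2 0 1 2
1 3 3 0
t=8: 3 0 0 0
3 1 1 3
0 1 3 3
2 0 1 3
1 3 3 0
t=9: 3 0 0 1
3 1 3 0
0 2 0 2
2 0 3 1
1 3 3 1
t=10: 3 0 0 1
3 1 3 0
0 2 0 2
2 0 3 2
1 3 3 1
t=11: 3 0 0 1
3 1 3 0
0 2 0 2
2 0 3 3
1 3 3 1
t=12: 3 0 0 1
3 1 3 0
0 2 1 3
2 2 1 1
2 0 1 3
t=13: 3 0 0 1
3 1 3 0
0 2 1 3
2 2 1 2
2 0 1 3
t=14: 3 0 0 1
3 1 3 0
0 2 1 3
2 2 1 3
2 0 1 3

3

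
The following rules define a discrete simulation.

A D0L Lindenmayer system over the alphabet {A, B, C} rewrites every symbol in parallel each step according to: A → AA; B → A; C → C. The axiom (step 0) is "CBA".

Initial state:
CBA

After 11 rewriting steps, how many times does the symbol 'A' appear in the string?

gen 0: CBA
gen 1: CAAA
gen 2: CAAAAAA
gen 3: CAAAAAAAAAAAA
gen 4: CAAAAAAAAAAAAAAAAAAAAAAAA
gen 5: CAAAAAAAAAAAAAAAAAAAAAAAAAAAAAAAAAAAAAAAAAAAAAAAA
gen 6: CAAAAAAAAAAAAAAAAAAAAAAAAAAAAAAAAAAAAAAAAAAAAAAAAAAAAAAAAAAAAAAAAAAAAAAAAAAAAAAAAAAAAAAAAAAAAAAAA
gen 7: CAAAAAAAAAAAAAAAAAAAAAAAAAAAAAAAAAAAAAAAAAAAAAAAAAAAAAAAAA…AAAAAAAAAAAAAAAAAAAAAAAAAAAAAAAAAAAAAAAAAAAAAAAAAAAAAAAAAA  (len 193)
gen 8: CAAAAAAAAAAAAAAAAAAAAAAAAAAAAAAAAAAAAAAAAAAAAAAAAAAAAAAAAA…AAAAAAAAAAAAAAAAAAAAAAAAAAAAAAAAAAAAAAAAAAAAAAAAAAAAAAAAAA  (len 385)
gen 9: CAAAAAAAAAAAAAAAAAAAAAAAAAAAAAAAAAAAAAAAAAAAAAAAAAAAAAAAAA…AAAAAAAAAAAAAAAAAAAAAAAAAAAAAAAAAAAAAAAAAAAAAAAAAAAAAAAAAA  (len 769)
gen 10: CAAAAAAAAAAAAAAAAAAAAAAAAAAAAAAAAAAAAAAAAAAAAAAAAAAAAAAAAA…AAAAAAAAAAAAAAAAAAAAAAAAAAAAAAAAAAAAAAAAAAAAAAAAAAAAAAAAAA  (len 1537)
gen 11: CAAAAAAAAAAAAAAAAAAAAAAAAAAAAAAAAAAAAAAAAAAAAAAAAAAAAAAAAA…AAAAAAAAAAAAAAAAAAAAAAAAAAAAAAAAAAAAAAAAAAAAAAAAAAAAAAAAAA  (len 3073)

3072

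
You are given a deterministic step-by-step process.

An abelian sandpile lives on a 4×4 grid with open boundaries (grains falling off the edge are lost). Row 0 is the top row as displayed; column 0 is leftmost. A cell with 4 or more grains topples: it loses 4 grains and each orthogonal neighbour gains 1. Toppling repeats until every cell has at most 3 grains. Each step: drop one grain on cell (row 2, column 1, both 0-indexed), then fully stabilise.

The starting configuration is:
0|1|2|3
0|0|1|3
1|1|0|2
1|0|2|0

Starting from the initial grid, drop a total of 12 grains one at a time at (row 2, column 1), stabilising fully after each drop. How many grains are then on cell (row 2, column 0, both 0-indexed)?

0) 0|1|2|3
0|0|1|3
1|1|0|2
1|0|2|0
1) 0|1|2|3
0|0|1|3
1|2|0|2
1|0|2|0
2) 0|1|2|3
0|0|1|3
1|3|0|2
1|0|2|0
3) 0|1|2|3
0|1|1|3
2|0|1|2
1|1|2|0
4) 0|1|2|3
0|1|1|3
2|1|1|2
1|1|2|0
5) 0|1|2|3
0|1|1|3
2|2|1|2
1|1|2|0
6) 0|1|2|3
0|1|1|3
2|3|1|2
1|1|2|0
7) 0|1|2|3
0|2|1|3
3|0|2|2
1|2|2|0
8) 0|1|2|3
0|2|1|3
3|1|2|2
1|2|2|0
9) 0|1|2|3
0|2|1|3
3|2|2|2
1|2|2|0
10) 0|1|2|3
0|2|1|3
3|3|2|2
1|2|2|0
11) 0|1|2|3
1|3|1|3
0|1|3|2
2|3|2|0
12) 0|1|2|3
1|3|1|3
0|2|3|2
2|3|2|0

0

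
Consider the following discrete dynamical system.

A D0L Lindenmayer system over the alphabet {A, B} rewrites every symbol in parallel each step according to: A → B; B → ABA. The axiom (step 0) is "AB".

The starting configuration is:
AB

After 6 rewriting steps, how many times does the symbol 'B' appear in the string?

k=0  AB
k=1  BABA
k=2  ABABABAB
k=3  BABABABABABABABA
k=4  ABABABABABABABABABABABABABABABAB
k=5  BABABABABABABABABABABABABABABABABABABABABABABABABABABABABABABABA
k=6  ABABABABABABABABABABABABABABABABABABABABABABABABABABABABAB…ABABABABABABABABABABABABABABABABABABABABABABABABABABABABAB  (len 128)

64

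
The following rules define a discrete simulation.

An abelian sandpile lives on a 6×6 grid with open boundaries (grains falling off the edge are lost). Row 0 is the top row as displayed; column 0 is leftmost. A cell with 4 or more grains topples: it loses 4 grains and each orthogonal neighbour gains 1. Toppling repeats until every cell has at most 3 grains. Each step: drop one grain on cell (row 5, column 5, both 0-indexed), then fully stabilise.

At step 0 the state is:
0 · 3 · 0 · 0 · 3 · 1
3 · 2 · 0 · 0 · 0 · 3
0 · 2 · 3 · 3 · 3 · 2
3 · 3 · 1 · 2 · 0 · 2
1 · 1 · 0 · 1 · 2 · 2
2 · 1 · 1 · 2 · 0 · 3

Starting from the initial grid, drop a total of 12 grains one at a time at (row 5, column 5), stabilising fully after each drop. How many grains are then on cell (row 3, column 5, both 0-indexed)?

3

k=0  0 · 3 · 0 · 0 · 3 · 1
3 · 2 · 0 · 0 · 0 · 3
0 · 2 · 3 · 3 · 3 · 2
3 · 3 · 1 · 2 · 0 · 2
1 · 1 · 0 · 1 · 2 · 2
2 · 1 · 1 · 2 · 0 · 3
k=1  0 · 3 · 0 · 0 · 3 · 1
3 · 2 · 0 · 0 · 0 · 3
0 · 2 · 3 · 3 · 3 · 2
3 · 3 · 1 · 2 · 0 · 2
1 · 1 · 0 · 1 · 2 · 3
2 · 1 · 1 · 2 · 1 · 0
k=2  0 · 3 · 0 · 0 · 3 · 1
3 · 2 · 0 · 0 · 0 · 3
0 · 2 · 3 · 3 · 3 · 2
3 · 3 · 1 · 2 · 0 · 2
1 · 1 · 0 · 1 · 2 · 3
2 · 1 · 1 · 2 · 1 · 1
k=3  0 · 3 · 0 · 0 · 3 · 1
3 · 2 · 0 · 0 · 0 · 3
0 · 2 · 3 · 3 · 3 · 2
3 · 3 · 1 · 2 · 0 · 2
1 · 1 · 0 · 1 · 2 · 3
2 · 1 · 1 · 2 · 1 · 2
k=4  0 · 3 · 0 · 0 · 3 · 1
3 · 2 · 0 · 0 · 0 · 3
0 · 2 · 3 · 3 · 3 · 2
3 · 3 · 1 · 2 · 0 · 2
1 · 1 · 0 · 1 · 2 · 3
2 · 1 · 1 · 2 · 1 · 3
k=5  0 · 3 · 0 · 0 · 3 · 1
3 · 2 · 0 · 0 · 0 · 3
0 · 2 · 3 · 3 · 3 · 2
3 · 3 · 1 · 2 · 0 · 3
1 · 1 · 0 · 1 · 3 · 0
2 · 1 · 1 · 2 · 2 · 1
k=6  0 · 3 · 0 · 0 · 3 · 1
3 · 2 · 0 · 0 · 0 · 3
0 · 2 · 3 · 3 · 3 · 2
3 · 3 · 1 · 2 · 0 · 3
1 · 1 · 0 · 1 · 3 · 0
2 · 1 · 1 · 2 · 2 · 2
k=7  0 · 3 · 0 · 0 · 3 · 1
3 · 2 · 0 · 0 · 0 · 3
0 · 2 · 3 · 3 · 3 · 2
3 · 3 · 1 · 2 · 0 · 3
1 · 1 · 0 · 1 · 3 · 0
2 · 1 · 1 · 2 · 2 · 3
k=8  0 · 3 · 0 · 0 · 3 · 1
3 · 2 · 0 · 0 · 0 · 3
0 · 2 · 3 · 3 · 3 · 2
3 · 3 · 1 · 2 · 0 · 3
1 · 1 · 0 · 1 · 3 · 1
2 · 1 · 1 · 2 · 3 · 0
k=9  0 · 3 · 0 · 0 · 3 · 1
3 · 2 · 0 · 0 · 0 · 3
0 · 2 · 3 · 3 · 3 · 2
3 · 3 · 1 · 2 · 0 · 3
1 · 1 · 0 · 1 · 3 · 1
2 · 1 · 1 · 2 · 3 · 1
k=10  0 · 3 · 0 · 0 · 3 · 1
3 · 2 · 0 · 0 · 0 · 3
0 · 2 · 3 · 3 · 3 · 2
3 · 3 · 1 · 2 · 0 · 3
1 · 1 · 0 · 1 · 3 · 1
2 · 1 · 1 · 2 · 3 · 2
k=11  0 · 3 · 0 · 0 · 3 · 1
3 · 2 · 0 · 0 · 0 · 3
0 · 2 · 3 · 3 · 3 · 2
3 · 3 · 1 · 2 · 0 · 3
1 · 1 · 0 · 1 · 3 · 1
2 · 1 · 1 · 2 · 3 · 3
k=12  0 · 3 · 0 · 0 · 3 · 1
3 · 2 · 0 · 0 · 0 · 3
0 · 2 · 3 · 3 · 3 · 2
3 · 3 · 1 · 2 · 1 · 3
1 · 1 · 0 · 2 · 0 · 3
2 · 1 · 1 · 3 · 1 · 1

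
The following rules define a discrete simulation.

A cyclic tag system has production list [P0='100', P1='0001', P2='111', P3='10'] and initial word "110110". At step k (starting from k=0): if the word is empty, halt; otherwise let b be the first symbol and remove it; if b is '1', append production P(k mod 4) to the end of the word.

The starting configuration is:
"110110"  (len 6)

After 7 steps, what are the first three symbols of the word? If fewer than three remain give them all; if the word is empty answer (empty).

000

0) "110110"  (len 6)
1) "10110100"  (len 8)
2) "01101000001"  (len 11)
3) "1101000001"  (len 10)
4) "10100000110"  (len 11)
5) "0100000110100"  (len 13)
6) "100000110100"  (len 12)
7) "00000110100111"  (len 14)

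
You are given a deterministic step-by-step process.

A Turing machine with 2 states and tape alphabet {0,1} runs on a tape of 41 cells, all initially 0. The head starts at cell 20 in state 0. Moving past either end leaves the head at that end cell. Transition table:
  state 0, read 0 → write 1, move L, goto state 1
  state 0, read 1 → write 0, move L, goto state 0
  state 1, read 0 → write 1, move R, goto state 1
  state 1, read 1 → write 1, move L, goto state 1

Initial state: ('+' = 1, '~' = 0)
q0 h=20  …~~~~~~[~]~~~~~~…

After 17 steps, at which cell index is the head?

15

0) q0 h=20  …~~~~~~[~]~~~~~~…
1) q1 h=19  …~~~~~~[~]+~~~~~…
2) q1 h=20  …~~~~~+[+]~~~~~~…
3) q1 h=19  …~~~~~~[+]+~~~~~…
4) q1 h=18  …~~~~~~[~]++~~~~…
5) q1 h=19  …~~~~~+[+]+~~~~~…
6) q1 h=18  …~~~~~~[+]++~~~~…
7) q1 h=17  …~~~~~~[~]+++~~~…
8) q1 h=18  …~~~~~+[+]++~~~~…
9) q1 h=17  …~~~~~~[+]+++~~~…
10) q1 h=16  …~~~~~~[~]++++~~…
11) q1 h=17  …~~~~~+[+]+++~~~…
12) q1 h=16  …~~~~~~[+]++++~~…
13) q1 h=15  …~~~~~~[~]+++++~…
14) q1 h=16  …~~~~~+[+]++++~~…
15) q1 h=15  …~~~~~~[+]+++++~…
16) q1 h=14  …~~~~~~[~]++++++…
17) q1 h=15  …~~~~~+[+]+++++~…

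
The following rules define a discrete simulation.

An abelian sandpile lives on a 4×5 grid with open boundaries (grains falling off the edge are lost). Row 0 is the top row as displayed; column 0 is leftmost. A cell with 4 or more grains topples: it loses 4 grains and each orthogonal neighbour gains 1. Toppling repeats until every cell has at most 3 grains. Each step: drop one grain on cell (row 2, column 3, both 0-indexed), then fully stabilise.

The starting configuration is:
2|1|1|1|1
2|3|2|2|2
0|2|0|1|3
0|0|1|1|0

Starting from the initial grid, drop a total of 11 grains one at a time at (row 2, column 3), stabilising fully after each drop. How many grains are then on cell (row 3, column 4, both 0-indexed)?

2

step 0: 2|1|1|1|1
2|3|2|2|2
0|2|0|1|3
0|0|1|1|0
step 1: 2|1|1|1|1
2|3|2|2|2
0|2|0|2|3
0|0|1|1|0
step 2: 2|1|1|1|1
2|3|2|2|2
0|2|0|3|3
0|0|1|1|0
step 3: 2|1|1|1|1
2|3|2|3|3
0|2|1|1|0
0|0|1|2|1
step 4: 2|1|1|1|1
2|3|2|3|3
0|2|1|2|0
0|0|1|2|1
step 5: 2|1|1|1|1
2|3|2|3|3
0|2|1|3|0
0|0|1|2|1
step 6: 2|1|1|2|2
2|3|3|1|0
0|2|2|1|2
0|0|1|3|1
step 7: 2|1|1|2|2
2|3|3|1|0
0|2|2|2|2
0|0|1|3|1
step 8: 2|1|1|2|2
2|3|3|1|0
0|2|2|3|2
0|0|1|3|1
step 9: 2|1|1|2|2
2|3|3|2|0
0|2|3|1|3
0|0|2|0|2
step 10: 2|1|1|2|2
2|3|3|2|0
0|2|3|2|3
0|0|2|0|2
step 11: 2|1|1|2|2
2|3|3|2|0
0|2|3|3|3
0|0|2|0|2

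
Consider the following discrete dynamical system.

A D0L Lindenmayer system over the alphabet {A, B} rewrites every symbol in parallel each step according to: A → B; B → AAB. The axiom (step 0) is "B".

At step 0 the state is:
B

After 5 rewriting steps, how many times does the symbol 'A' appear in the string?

22

k=0  B
k=1  AAB
k=2  BBAAB
k=3  AABAABBBAAB
k=4  BBAABBBAABAABAABBBAAB
k=5  AABAABBBAABAABAABBBAABBBAABBBAABAABAABBBAAB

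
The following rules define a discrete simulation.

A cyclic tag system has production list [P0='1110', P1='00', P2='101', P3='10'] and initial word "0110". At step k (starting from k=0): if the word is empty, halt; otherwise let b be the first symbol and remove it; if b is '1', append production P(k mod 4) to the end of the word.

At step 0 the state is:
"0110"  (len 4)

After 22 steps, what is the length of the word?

[0] "0110"  (len 4)
[1] "110"  (len 3)
[2] "1000"  (len 4)
[3] "000101"  (len 6)
[4] "00101"  (len 5)
[5] "0101"  (len 4)
[6] "101"  (len 3)
[7] "01101"  (len 5)
[8] "1101"  (len 4)
[9] "1011110"  (len 7)
[10] "01111000"  (len 8)
[11] "1111000"  (len 7)
[12] "11100010"  (len 8)
[13] "11000101110"  (len 11)
[14] "100010111000"  (len 12)
[15] "00010111000101"  (len 14)
[16] "0010111000101"  (len 13)
[17] "010111000101"  (len 12)
[18] "10111000101"  (len 11)
[19] "0111000101101"  (len 13)
[20] "111000101101"  (len 12)
[21] "110001011011110"  (len 15)
[22] "1000101101111000"  (len 16)

16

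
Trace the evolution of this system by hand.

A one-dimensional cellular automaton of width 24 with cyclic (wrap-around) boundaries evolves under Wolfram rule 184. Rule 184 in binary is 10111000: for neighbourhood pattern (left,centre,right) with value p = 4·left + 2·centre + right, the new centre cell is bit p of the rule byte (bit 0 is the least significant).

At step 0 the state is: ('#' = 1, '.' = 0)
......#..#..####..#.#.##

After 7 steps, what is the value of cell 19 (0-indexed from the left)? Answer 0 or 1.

gen 0: ......#..#..####..#.#.##
gen 1: #......#..#.###.#..#.##.
gen 2: .#......#..###.#.#..##.#
gen 3: #.#......#.##.#.#.#.#.#.
gen 4: .#.#......##.#.#.#.#.#.#
gen 5: #.#.#.....#.#.#.#.#.#.#.
gen 6: .#.#.#.....#.#.#.#.#.#.#
gen 7: #.#.#.#.....#.#.#.#.#.#.

0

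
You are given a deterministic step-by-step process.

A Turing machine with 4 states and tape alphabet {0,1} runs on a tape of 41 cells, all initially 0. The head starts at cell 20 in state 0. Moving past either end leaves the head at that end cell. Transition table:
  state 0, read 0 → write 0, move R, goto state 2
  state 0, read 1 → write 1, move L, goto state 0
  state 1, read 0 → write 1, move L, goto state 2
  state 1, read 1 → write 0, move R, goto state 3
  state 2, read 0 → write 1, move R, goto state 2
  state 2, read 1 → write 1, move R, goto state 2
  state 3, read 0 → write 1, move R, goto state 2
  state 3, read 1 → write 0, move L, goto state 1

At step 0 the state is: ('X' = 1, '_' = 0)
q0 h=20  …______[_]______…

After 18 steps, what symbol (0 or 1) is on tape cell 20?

t=0: q0 h=20  …______[_]______…
t=1: q2 h=21  …______[_]______…
t=2: q2 h=22  …_____X[_]______…
t=3: q2 h=23  …____XX[_]______…
t=4: q2 h=24  …___XXX[_]______…
t=5: q2 h=25  …__XXXX[_]______…
t=6: q2 h=26  …_XXXXX[_]______…
t=7: q2 h=27  …XXXXXX[_]______…
t=8: q2 h=28  …XXXXXX[_]______…
t=9: q2 h=29  …XXXXXX[_]______…
t=10: q2 h=30  …XXXXXX[_]______…
t=11: q2 h=31  …XXXXXX[_]______…
t=12: q2 h=32  …XXXXXX[_]______…
t=13: q2 h=33  …XXXXXX[_]______…
t=14: q2 h=34  …XXXXXX[_]______|
t=15: q2 h=35  …XXXXXX[_]_____|
t=16: q2 h=36  …XXXXXX[_]____|
t=17: q2 h=37  …XXXXXX[_]___|
t=18: q2 h=38  …XXXXXX[_]__|

0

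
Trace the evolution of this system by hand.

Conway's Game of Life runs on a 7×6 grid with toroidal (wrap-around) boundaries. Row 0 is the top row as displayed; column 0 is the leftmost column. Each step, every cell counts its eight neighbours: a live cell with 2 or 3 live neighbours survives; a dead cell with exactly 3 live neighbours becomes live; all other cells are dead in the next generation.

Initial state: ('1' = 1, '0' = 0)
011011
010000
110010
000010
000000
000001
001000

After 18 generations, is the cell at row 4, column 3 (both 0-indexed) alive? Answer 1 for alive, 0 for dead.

1

k=0  011011
010000
110010
000010
000000
000001
001000
k=1  111100
000110
110001
000001
000000
000000
111111
k=2  000000
000110
100001
000001
000000
111111
000011
k=3  000101
000011
100001
100001
011100
111100
011000
k=4  101101
000000
000000
001011
000111
100000
000010
k=5  000111
000000
000000
000001
100100
000100
110110
k=6  101101
000010
000000
000000
000010
110101
100000
k=7  110111
000111
000000
000000
100011
110011
000100
k=8  100000
001100
000010
000001
010010
010100
000100
k=9  001100
000100
000110
000011
101010
000110
001000
k=10  001100
000000
000101
000000
000000
011011
001010
k=11  001100
001110
000000
000000
000000
011011
000011
k=12  001001
001010
000100
000000
000000
100111
110001
k=13  001111
001010
000100
000000
000011
010010
011100
k=14  000001
001001
000100
000010
000011
110011
110001
k=15  010011
000010
000110
000111
000100
010000
010000
k=16  100011
000000
000000
001001
001100
001000
011000
k=17  110001
000001
000000
001100
011100
000000
111101
k=18  000000
000001
000000
010100
010100
000010
001011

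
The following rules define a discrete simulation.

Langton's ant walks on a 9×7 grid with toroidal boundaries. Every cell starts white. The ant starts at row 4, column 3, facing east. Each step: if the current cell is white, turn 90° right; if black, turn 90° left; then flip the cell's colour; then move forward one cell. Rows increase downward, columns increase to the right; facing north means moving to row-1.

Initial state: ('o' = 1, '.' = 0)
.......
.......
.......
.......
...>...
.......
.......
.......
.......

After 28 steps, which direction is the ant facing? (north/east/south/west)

0) .......
.......
.......
.......
...>...
.......
.......
.......
.......
1) .......
.......
.......
.......
...o...
...v...
.......
.......
.......
2) .......
.......
.......
.......
...o...
..<o...
.......
.......
.......
3) .......
.......
.......
.......
..^o...
..oo...
.......
.......
.......
4) .......
.......
.......
.......
..o>...
..oo...
.......
.......
.......
5) .......
.......
.......
...^...
..o....
..oo...
.......
.......
.......
6) .......
.......
.......
...o>..
..o....
..oo...
.......
.......
.......
7) .......
.......
.......
...oo..
..o.v..
..oo...
.......
.......
.......
8) .......
.......
.......
...oo..
..o<o..
..oo...
.......
.......
.......
9) .......
.......
.......
...^o..
..ooo..
..oo...
.......
.......
.......
10) .......
.......
.......
..<.o..
..ooo..
..oo...
.......
.......
.......
11) .......
.......
..^....
..o.o..
..ooo..
..oo...
.......
.......
.......
12) .......
.......
..o>...
..o.o..
..ooo..
..oo...
.......
.......
.......
13) .......
.......
..oo...
..ovo..
..ooo..
..oo...
.......
.......
.......
14) .......
.......
..oo...
..<oo..
..ooo..
..oo...
.......
.......
.......
15) .......
.......
..oo...
...oo..
..voo..
..oo...
.......
.......
.......
16) .......
.......
..oo...
...oo..
...>o..
..oo...
.......
.......
.......
17) .......
.......
..oo...
...^o..
....o..
..oo...
.......
.......
.......
18) .......
.......
..oo...
..<.o..
....o..
..oo...
.......
.......
.......
19) .......
.......
..^o...
..o.o..
....o..
..oo...
.......
.......
.......
20) .......
.......
.<.o...
..o.o..
....o..
..oo...
.......
.......
.......
21) .......
.^.....
.o.o...
..o.o..
....o..
..oo...
.......
.......
.......
22) .......
.o>....
.o.o...
..o.o..
....o..
..oo...
.......
.......
.......
23) .......
.oo....
.ovo...
..o.o..
....o..
..oo...
.......
.......
.......
24) .......
.oo....
.<oo...
..o.o..
....o..
..oo...
.......
.......
.......
25) .......
.oo....
..oo...
.vo.o..
....o..
..oo...
.......
.......
.......
26) .......
.oo....
..oo...
<oo.o..
....o..
..oo...
.......
.......
.......
27) .......
.oo....
^.oo...
ooo.o..
....o..
..oo...
.......
.......
.......
28) .......
.oo....
o>oo...
ooo.o..
....o..
..oo...
.......
.......
.......

east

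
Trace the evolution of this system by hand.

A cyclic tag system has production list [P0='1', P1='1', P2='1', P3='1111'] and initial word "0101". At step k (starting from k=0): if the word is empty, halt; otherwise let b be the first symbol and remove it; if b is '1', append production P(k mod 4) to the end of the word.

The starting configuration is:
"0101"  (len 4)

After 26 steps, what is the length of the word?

20

k=0  "0101"  (len 4)
k=1  "101"  (len 3)
k=2  "011"  (len 3)
k=3  "11"  (len 2)
k=4  "11111"  (len 5)
k=5  "11111"  (len 5)
k=6  "11111"  (len 5)
k=7  "11111"  (len 5)
k=8  "11111111"  (len 8)
k=9  "11111111"  (len 8)
k=10  "11111111"  (len 8)
k=11  "11111111"  (len 8)
k=12  "11111111111"  (len 11)
k=13  "11111111111"  (len 11)
k=14  "11111111111"  (len 11)
k=15  "11111111111"  (len 11)
k=16  "11111111111111"  (len 14)
k=17  "11111111111111"  (len 14)
k=18  "11111111111111"  (len 14)
k=19  "11111111111111"  (len 14)
k=20  "11111111111111111"  (len 17)
k=21  "11111111111111111"  (len 17)
k=22  "11111111111111111"  (len 17)
k=23  "11111111111111111"  (len 17)
k=24  "11111111111111111111"  (len 20)
k=25  "11111111111111111111"  (len 20)
k=26  "11111111111111111111"  (len 20)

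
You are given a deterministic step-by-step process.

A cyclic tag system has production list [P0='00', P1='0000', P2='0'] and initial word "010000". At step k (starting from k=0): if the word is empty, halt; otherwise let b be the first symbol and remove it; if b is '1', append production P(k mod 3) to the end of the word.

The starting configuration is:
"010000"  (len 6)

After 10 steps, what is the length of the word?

t=0: "010000"  (len 6)
t=1: "10000"  (len 5)
t=2: "00000000"  (len 8)
t=3: "0000000"  (len 7)
t=4: "000000"  (len 6)
t=5: "00000"  (len 5)
t=6: "0000"  (len 4)
t=7: "000"  (len 3)
t=8: "00"  (len 2)
t=9: "0"  (len 1)
t=10: (halted — word empty)

0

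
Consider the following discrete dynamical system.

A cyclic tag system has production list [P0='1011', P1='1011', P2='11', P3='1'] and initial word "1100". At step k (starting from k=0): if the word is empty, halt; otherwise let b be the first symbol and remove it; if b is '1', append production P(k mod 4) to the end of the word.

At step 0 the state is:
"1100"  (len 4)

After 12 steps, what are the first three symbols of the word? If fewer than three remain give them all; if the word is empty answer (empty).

101

step 0: "1100"  (len 4)
step 1: "1001011"  (len 7)
step 2: "0010111011"  (len 10)
step 3: "010111011"  (len 9)
step 4: "10111011"  (len 8)
step 5: "01110111011"  (len 11)
step 6: "1110111011"  (len 10)
step 7: "11011101111"  (len 11)
step 8: "10111011111"  (len 11)
step 9: "01110111111011"  (len 14)
step 10: "1110111111011"  (len 13)
step 11: "11011111101111"  (len 14)
step 12: "10111111011111"  (len 14)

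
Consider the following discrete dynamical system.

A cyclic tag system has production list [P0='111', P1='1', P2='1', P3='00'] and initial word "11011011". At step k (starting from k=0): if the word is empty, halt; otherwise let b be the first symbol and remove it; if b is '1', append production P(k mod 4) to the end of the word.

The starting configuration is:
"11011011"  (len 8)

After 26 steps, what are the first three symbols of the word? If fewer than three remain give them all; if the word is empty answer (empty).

010

gen 0: "11011011"  (len 8)
gen 1: "1011011111"  (len 10)
gen 2: "0110111111"  (len 10)
gen 3: "110111111"  (len 9)
gen 4: "1011111100"  (len 10)
gen 5: "011111100111"  (len 12)
gen 6: "11111100111"  (len 11)
gen 7: "11111001111"  (len 11)
gen 8: "111100111100"  (len 12)
gen 9: "11100111100111"  (len 14)
gen 10: "11001111001111"  (len 14)
gen 11: "10011110011111"  (len 14)
gen 12: "001111001111100"  (len 15)
gen 13: "01111001111100"  (len 14)
gen 14: "1111001111100"  (len 13)
gen 15: "1110011111001"  (len 13)
gen 16: "11001111100100"  (len 14)
gen 17: "1001111100100111"  (len 16)
gen 18: "0011111001001111"  (len 16)
gen 19: "011111001001111"  (len 15)
gen 20: "11111001001111"  (len 14)
gen 21: "1111001001111111"  (len 16)
gen 22: "1110010011111111"  (len 16)
gen 23: "1100100111111111"  (len 16)
gen 24: "10010011111111100"  (len 17)
gen 25: "0010011111111100111"  (len 19)
gen 26: "010011111111100111"  (len 18)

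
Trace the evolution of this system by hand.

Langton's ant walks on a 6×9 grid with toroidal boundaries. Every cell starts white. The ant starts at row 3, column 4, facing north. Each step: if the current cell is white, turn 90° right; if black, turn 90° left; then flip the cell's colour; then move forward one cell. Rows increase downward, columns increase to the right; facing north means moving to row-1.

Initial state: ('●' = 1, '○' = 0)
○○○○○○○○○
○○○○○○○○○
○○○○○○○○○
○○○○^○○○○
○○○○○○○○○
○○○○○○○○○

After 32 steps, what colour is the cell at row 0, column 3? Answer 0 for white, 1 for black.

1

k=0  ○○○○○○○○○
○○○○○○○○○
○○○○○○○○○
○○○○^○○○○
○○○○○○○○○
○○○○○○○○○
k=1  ○○○○○○○○○
○○○○○○○○○
○○○○○○○○○
○○○○●>○○○
○○○○○○○○○
○○○○○○○○○
k=2  ○○○○○○○○○
○○○○○○○○○
○○○○○○○○○
○○○○●●○○○
○○○○○v○○○
○○○○○○○○○
k=3  ○○○○○○○○○
○○○○○○○○○
○○○○○○○○○
○○○○●●○○○
○○○○<●○○○
○○○○○○○○○
k=4  ○○○○○○○○○
○○○○○○○○○
○○○○○○○○○
○○○○^●○○○
○○○○●●○○○
○○○○○○○○○
k=5  ○○○○○○○○○
○○○○○○○○○
○○○○○○○○○
○○○<○●○○○
○○○○●●○○○
○○○○○○○○○
k=6  ○○○○○○○○○
○○○○○○○○○
○○○^○○○○○
○○○●○●○○○
○○○○●●○○○
○○○○○○○○○
k=7  ○○○○○○○○○
○○○○○○○○○
○○○●>○○○○
○○○●○●○○○
○○○○●●○○○
○○○○○○○○○
k=8  ○○○○○○○○○
○○○○○○○○○
○○○●●○○○○
○○○●v●○○○
○○○○●●○○○
○○○○○○○○○
k=9  ○○○○○○○○○
○○○○○○○○○
○○○●●○○○○
○○○<●●○○○
○○○○●●○○○
○○○○○○○○○
k=10  ○○○○○○○○○
○○○○○○○○○
○○○●●○○○○
○○○○●●○○○
○○○v●●○○○
○○○○○○○○○
k=11  ○○○○○○○○○
○○○○○○○○○
○○○●●○○○○
○○○○●●○○○
○○<●●●○○○
○○○○○○○○○
k=12  ○○○○○○○○○
○○○○○○○○○
○○○●●○○○○
○○^○●●○○○
○○●●●●○○○
○○○○○○○○○
k=13  ○○○○○○○○○
○○○○○○○○○
○○○●●○○○○
○○●>●●○○○
○○●●●●○○○
○○○○○○○○○
k=14  ○○○○○○○○○
○○○○○○○○○
○○○●●○○○○
○○●●●●○○○
○○●v●●○○○
○○○○○○○○○
k=15  ○○○○○○○○○
○○○○○○○○○
○○○●●○○○○
○○●●●●○○○
○○●○>●○○○
○○○○○○○○○
k=16  ○○○○○○○○○
○○○○○○○○○
○○○●●○○○○
○○●●^●○○○
○○●○○●○○○
○○○○○○○○○
k=17  ○○○○○○○○○
○○○○○○○○○
○○○●●○○○○
○○●<○●○○○
○○●○○●○○○
○○○○○○○○○
k=18  ○○○○○○○○○
○○○○○○○○○
○○○●●○○○○
○○●○○●○○○
○○●v○●○○○
○○○○○○○○○
k=19  ○○○○○○○○○
○○○○○○○○○
○○○●●○○○○
○○●○○●○○○
○○<●○●○○○
○○○○○○○○○
k=20  ○○○○○○○○○
○○○○○○○○○
○○○●●○○○○
○○●○○●○○○
○○○●○●○○○
○○v○○○○○○
k=21  ○○○○○○○○○
○○○○○○○○○
○○○●●○○○○
○○●○○●○○○
○○○●○●○○○
○<●○○○○○○
k=22  ○○○○○○○○○
○○○○○○○○○
○○○●●○○○○
○○●○○●○○○
○^○●○●○○○
○●●○○○○○○
k=23  ○○○○○○○○○
○○○○○○○○○
○○○●●○○○○
○○●○○●○○○
○●>●○●○○○
○●●○○○○○○
k=24  ○○○○○○○○○
○○○○○○○○○
○○○●●○○○○
○○●○○●○○○
○●●●○●○○○
○●v○○○○○○
k=25  ○○○○○○○○○
○○○○○○○○○
○○○●●○○○○
○○●○○●○○○
○●●●○●○○○
○●○>○○○○○
k=26  ○○○v○○○○○
○○○○○○○○○
○○○●●○○○○
○○●○○●○○○
○●●●○●○○○
○●○●○○○○○
k=27  ○○<●○○○○○
○○○○○○○○○
○○○●●○○○○
○○●○○●○○○
○●●●○●○○○
○●○●○○○○○
k=28  ○○●●○○○○○
○○○○○○○○○
○○○●●○○○○
○○●○○●○○○
○●●●○●○○○
○●^●○○○○○
k=29  ○○●●○○○○○
○○○○○○○○○
○○○●●○○○○
○○●○○●○○○
○●●●○●○○○
○●●>○○○○○
k=30  ○○●●○○○○○
○○○○○○○○○
○○○●●○○○○
○○●○○●○○○
○●●^○●○○○
○●●○○○○○○
k=31  ○○●●○○○○○
○○○○○○○○○
○○○●●○○○○
○○●○○●○○○
○●<○○●○○○
○●●○○○○○○
k=32  ○○●●○○○○○
○○○○○○○○○
○○○●●○○○○
○○●○○●○○○
○●○○○●○○○
○●v○○○○○○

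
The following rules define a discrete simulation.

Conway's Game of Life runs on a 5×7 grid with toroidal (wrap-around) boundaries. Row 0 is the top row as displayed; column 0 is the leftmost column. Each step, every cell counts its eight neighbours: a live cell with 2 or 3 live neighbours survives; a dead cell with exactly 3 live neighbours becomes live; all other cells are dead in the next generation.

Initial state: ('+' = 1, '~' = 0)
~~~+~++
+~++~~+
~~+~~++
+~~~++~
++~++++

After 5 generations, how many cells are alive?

7

0) ~~~+~++
+~++~~+
~~+~~++
+~~~++~
++~++++
1) ~~~~~~~
++++~~~
~~+~~~~
~~+~~~~
~+++~~~
2) +~~~~~~
~+++~~~
~~~~~~~
~~~~~~~
~+++~~~
3) +~~~~~~
~++~~~~
~~+~~~~
~~+~~~~
~++~~~~
4) +~~~~~~
~++~~~~
~~++~~~
~~++~~~
~++~~~~
5) +~~~~~~
~+++~~~
~~~~~~~
~~~~~~~
~+++~~~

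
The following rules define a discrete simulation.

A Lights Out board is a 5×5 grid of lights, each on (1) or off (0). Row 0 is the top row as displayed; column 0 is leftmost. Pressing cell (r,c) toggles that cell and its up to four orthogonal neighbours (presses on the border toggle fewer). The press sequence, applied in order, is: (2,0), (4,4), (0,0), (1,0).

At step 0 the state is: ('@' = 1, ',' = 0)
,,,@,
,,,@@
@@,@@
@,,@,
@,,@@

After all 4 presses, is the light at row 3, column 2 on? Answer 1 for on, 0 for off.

0

0) ,,,@,
,,,@@
@@,@@
@,,@,
@,,@@
1) ,,,@,
@,,@@
,,,@@
,,,@,
@,,@@
2) ,,,@,
@,,@@
,,,@@
,,,@@
@,,,,
3) @@,@,
,,,@@
,,,@@
,,,@@
@,,,,
4) ,@,@,
@@,@@
@,,@@
,,,@@
@,,,,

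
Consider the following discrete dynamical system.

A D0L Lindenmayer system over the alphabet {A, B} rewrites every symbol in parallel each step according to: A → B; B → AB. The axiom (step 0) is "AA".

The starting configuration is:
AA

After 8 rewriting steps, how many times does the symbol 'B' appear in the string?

gen 0: AA
gen 1: BB
gen 2: ABAB
gen 3: BABBAB
gen 4: ABBABABBAB
gen 5: BABABBABBABABBAB
gen 6: ABBABBABABBABABBABBABABBAB
gen 7: BABABBABABBABBABABBABBABABBABABBABBABABBAB
gen 8: ABBABBABABBABBABABBABABBABBABABBABABBABBABABBABBABABBABABBABBABABBAB

42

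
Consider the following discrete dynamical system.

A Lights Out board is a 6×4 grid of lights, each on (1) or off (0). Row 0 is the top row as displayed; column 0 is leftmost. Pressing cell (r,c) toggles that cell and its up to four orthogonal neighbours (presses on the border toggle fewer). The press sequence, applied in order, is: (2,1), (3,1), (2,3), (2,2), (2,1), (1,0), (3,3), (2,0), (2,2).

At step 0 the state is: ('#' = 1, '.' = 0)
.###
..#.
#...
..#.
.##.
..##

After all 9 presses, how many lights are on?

gen 0: .###
..#.
#...
..#.
.##.
..##
gen 1: .###
.##.
.##.
.##.
.##.
..##
gen 2: .###
.##.
..#.
#...
..#.
..##
gen 3: .###
.###
...#
#..#
..#.
..##
gen 4: .###
.#.#
.##.
#.##
..#.
..##
gen 5: .###
...#
#...
####
..#.
..##
gen 6: ####
##.#
....
####
..#.
..##
gen 7: ####
##.#
...#
##..
..##
..##
gen 8: ####
.#.#
##.#
.#..
..##
..##
gen 9: ####
.###
#.#.
.##.
..##
..##

15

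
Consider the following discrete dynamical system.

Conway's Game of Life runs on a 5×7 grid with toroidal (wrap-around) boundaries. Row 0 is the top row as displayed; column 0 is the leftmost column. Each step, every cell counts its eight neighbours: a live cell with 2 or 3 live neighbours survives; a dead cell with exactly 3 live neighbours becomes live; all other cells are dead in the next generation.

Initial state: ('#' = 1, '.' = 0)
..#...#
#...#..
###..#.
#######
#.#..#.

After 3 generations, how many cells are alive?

10

t=0: ..#...#
#...#..
###..#.
#######
#.#..#.
t=1: #..#.##
#.##.#.
.......
.......
.......
t=2: ####.#.
####.#.
.......
.......
......#
t=3: ...#.#.
#..#...
.##....
.......
###...#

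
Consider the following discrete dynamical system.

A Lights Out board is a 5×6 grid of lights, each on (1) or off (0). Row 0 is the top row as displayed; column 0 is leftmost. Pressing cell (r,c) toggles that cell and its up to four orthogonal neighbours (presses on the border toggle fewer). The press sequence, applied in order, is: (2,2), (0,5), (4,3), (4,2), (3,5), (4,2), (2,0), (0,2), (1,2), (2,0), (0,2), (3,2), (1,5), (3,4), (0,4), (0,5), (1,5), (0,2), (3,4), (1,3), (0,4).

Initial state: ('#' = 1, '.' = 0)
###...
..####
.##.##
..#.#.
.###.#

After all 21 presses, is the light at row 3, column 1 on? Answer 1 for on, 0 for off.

[0] ###...
..####
.##.##
..#.#.
.###.#
[1] ###...
...###
...###
....#.
.###.#
[2] ###.##
...##.
...###
....#.
.###.#
[3] ###.##
...##.
...###
...##.
.#..##
[4] ###.##
...##.
...###
..###.
..####
[5] ###.##
...##.
...##.
..##.#
..###.
[6] ###.##
...##.
...##.
...#.#
.#..#.
[7] ###.##
#..##.
##.##.
#..#.#
.#..#.
[8] #..###
#.###.
##.##.
#..#.#
.#..#.
[9] #.####
##..#.
#####.
#..#.#
.#..#.
[10] #.####
.#..#.
..###.
...#.#
.#..#.
[11] ##..##
.##.#.
..###.
...#.#
.#..#.
[12] ##..##
.##.#.
...##.
.##..#
.##.#.
[13] ##..#.
.##..#
...###
.##..#
.##.#.
[14] ##..#.
.##..#
...#.#
.####.
.##...
[15] ##.#.#
.##.##
...#.#
.####.
.##...
[16] ##.##.
.##.#.
...#.#
.####.
.##...
[17] ##.###
.##..#
...#..
.####.
.##...
[18] #.#.##
.#...#
...#..
.####.
.##...
[19] #.#.##
.#...#
...##.
.##..#
.##.#.
[20] #.####
.#####
....#.
.##..#
.##.#.
[21] #.#...
.###.#
....#.
.##..#
.##.#.

1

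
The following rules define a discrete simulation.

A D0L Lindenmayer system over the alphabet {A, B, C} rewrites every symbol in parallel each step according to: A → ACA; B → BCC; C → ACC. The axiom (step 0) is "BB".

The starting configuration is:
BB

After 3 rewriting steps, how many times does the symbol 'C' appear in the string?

32

0) BB
1) BCCBCC
2) BCCACCACCBCCACCACC
3) BCCACCACCACAACCACCACAACCACCBCCACCACCACAACCACCACAACCACC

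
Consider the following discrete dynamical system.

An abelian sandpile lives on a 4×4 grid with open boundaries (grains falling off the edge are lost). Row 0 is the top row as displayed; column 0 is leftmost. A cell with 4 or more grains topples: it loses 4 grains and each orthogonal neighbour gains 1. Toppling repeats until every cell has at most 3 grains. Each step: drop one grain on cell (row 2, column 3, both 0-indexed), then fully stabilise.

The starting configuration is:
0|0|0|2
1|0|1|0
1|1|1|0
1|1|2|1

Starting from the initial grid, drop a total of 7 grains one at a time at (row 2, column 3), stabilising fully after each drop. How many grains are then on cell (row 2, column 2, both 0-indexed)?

2

gen 0: 0|0|0|2
1|0|1|0
1|1|1|0
1|1|2|1
gen 1: 0|0|0|2
1|0|1|0
1|1|1|1
1|1|2|1
gen 2: 0|0|0|2
1|0|1|0
1|1|1|2
1|1|2|1
gen 3: 0|0|0|2
1|0|1|0
1|1|1|3
1|1|2|1
gen 4: 0|0|0|2
1|0|1|1
1|1|2|0
1|1|2|2
gen 5: 0|0|0|2
1|0|1|1
1|1|2|1
1|1|2|2
gen 6: 0|0|0|2
1|0|1|1
1|1|2|2
1|1|2|2
gen 7: 0|0|0|2
1|0|1|1
1|1|2|3
1|1|2|2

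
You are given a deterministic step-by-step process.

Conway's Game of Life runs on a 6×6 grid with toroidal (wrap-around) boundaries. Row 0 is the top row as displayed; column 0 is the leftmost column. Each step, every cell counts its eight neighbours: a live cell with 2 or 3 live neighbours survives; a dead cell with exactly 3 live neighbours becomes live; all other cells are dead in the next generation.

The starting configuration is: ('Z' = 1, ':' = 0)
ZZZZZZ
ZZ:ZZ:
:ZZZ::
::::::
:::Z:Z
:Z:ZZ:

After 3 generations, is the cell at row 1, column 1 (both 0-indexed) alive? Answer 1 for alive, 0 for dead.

0

t=0: ZZZZZZ
ZZ:ZZ:
:ZZZ::
::::::
:::Z:Z
:Z:ZZ:
t=1: ::::::
::::::
ZZ:ZZ:
:::ZZ:
::ZZ::
:Z::::
t=2: ::::::
::::::
::ZZZZ
:Z:::Z
::ZZZ:
::Z:::
t=3: ::::::
:::ZZ:
Z:ZZZZ
ZZ:::Z
:ZZZZ:
::Z:::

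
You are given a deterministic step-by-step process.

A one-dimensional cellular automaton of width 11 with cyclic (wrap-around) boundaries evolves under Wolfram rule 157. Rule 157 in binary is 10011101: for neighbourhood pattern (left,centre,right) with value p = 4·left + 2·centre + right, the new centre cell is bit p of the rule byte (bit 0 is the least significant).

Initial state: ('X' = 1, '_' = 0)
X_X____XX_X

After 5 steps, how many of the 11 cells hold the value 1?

5

gen 0: X_X____XX_X
gen 1: __XXXX_X__X
gen 2: X_XXX__XX_X
gen 3: __XX_X_X__X
gen 4: X_X__X_XX_X
gen 5: __XX_X_X__X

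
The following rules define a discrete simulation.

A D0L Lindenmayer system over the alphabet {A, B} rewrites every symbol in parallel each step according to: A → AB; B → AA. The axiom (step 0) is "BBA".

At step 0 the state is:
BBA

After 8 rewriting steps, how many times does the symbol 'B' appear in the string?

0) BBA
1) AAAAAB
2) ABABABABABAA
3) ABAAABAAABAAABAAABAAABAB
4) ABAAABABABAAABABABAAABABABAAABABABAAABABABAAABAA
5) ABAAABABABAAABAAABAAABABABAAABAAABAAABABABAAABAAABAAABABABAAABAAABAAABABABAAABAAABAAABABABAAABAB
6) ABAAABABABAAABAAABAAABABABAAABABABAAABABABAAABAAABAAABABAB…ABABAAABAAABAAABABABAAABABABAAABABABAAABAAABAAABABABAAABAA  (len 192)
7) ABAAABABABAAABAAABAAABABABAAABABABAAABABABAAABAAABAAABABAB…ABABAAABAAABAAABABABAAABABABAAABABABAAABAAABAAABABABAAABAB  (len 384)
8) ABAAABABABAAABAAABAAABABABAAABABABAAABABABAAABAAABAAABABAB…ABABAAABAAABAAABABABAAABABABAAABABABAAABAAABAAABABABAAABAA  (len 768)

257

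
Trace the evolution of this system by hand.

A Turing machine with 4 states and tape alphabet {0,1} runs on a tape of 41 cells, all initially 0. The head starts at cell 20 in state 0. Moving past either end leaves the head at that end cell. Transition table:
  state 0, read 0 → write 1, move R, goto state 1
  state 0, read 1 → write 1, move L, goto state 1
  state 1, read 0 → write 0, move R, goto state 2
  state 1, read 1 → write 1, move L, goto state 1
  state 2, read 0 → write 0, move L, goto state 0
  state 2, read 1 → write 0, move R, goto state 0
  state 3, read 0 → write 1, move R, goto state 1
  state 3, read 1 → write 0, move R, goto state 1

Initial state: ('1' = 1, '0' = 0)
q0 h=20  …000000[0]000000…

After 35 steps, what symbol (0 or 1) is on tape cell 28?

1

0) q0 h=20  …000000[0]000000…
1) q1 h=21  …000001[0]000000…
2) q2 h=22  …000010[0]000000…
3) q0 h=21  …000001[0]000000…
4) q1 h=22  …000011[0]000000…
5) q2 h=23  …000110[0]000000…
6) q0 h=22  …000011[0]000000…
7) q1 h=23  …000111[0]000000…
8) q2 h=24  …001110[0]000000…
9) q0 h=23  …000111[0]000000…
10) q1 h=24  …001111[0]000000…
11) q2 h=25  …011110[0]000000…
12) q0 h=24  …001111[0]000000…
13) q1 h=25  …011111[0]000000…
14) q2 h=26  …111110[0]000000…
15) q0 h=25  …011111[0]000000…
16) q1 h=26  …111111[0]000000…
17) q2 h=27  …111110[0]000000…
18) q0 h=26  …111111[0]000000…
19) q1 h=27  …111111[0]000000…
20) q2 h=28  …111110[0]000000…
21) q0 h=27  …111111[0]000000…
22) q1 h=28  …111111[0]000000…
23) q2 h=29  …111110[0]000000…
24) q0 h=28  …111111[0]000000…
25) q1 h=29  …111111[0]000000…
26) q2 h=30  …111110[0]000000…
27) q0 h=29  …111111[0]000000…
28) q1 h=30  …111111[0]000000…
29) q2 h=31  …111110[0]000000…
30) q0 h=30  …111111[0]000000…
31) q1 h=31  …111111[0]000000…
32) q2 h=32  …111110[0]000000…
33) q0 h=31  …111111[0]000000…
34) q1 h=32  …111111[0]000000…
35) q2 h=33  …111110[0]000000…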